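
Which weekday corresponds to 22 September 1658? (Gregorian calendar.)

Sunday

Doomsday rule: the anchor day for the 1600s is Tuesday. For year 58: 58÷12 = 4 r 10, and 10÷4 = 2, so 4+10+2 = 16.
Tuesday + 16 ≡ Thursday — that's 1658's doomsday.
In September the doomsday date is Sep 5.
Sep 22 is 17 days after Sep 5; 17 mod 7 = 3, so Thursday + 3 = Sunday.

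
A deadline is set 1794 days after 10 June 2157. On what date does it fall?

+365 (one year) → Jun 10, 2158 (1429 left).
+365 (one year) → Jun 10, 2159 (1064 left).
+366 (one year; includes Feb 29, 2160) → Jun 10, 2160 (698 left).
+365 (one year) → Jun 10, 2161 (333 left).
Jun has 30 days: +21 → Jul 1, 2161 (312 left).
Jul has 31 days: +31 → Aug 1, 2161 (281 left).
Aug has 31 days: +31 → Sep 1, 2161 (250 left).
Sep has 30 days: +30 → Oct 1, 2161 (220 left).
Oct has 31 days: +31 → Nov 1, 2161 (189 left).
Nov has 30 days: +30 → Dec 1, 2161 (159 left).
Dec has 31 days: +31 → Jan 1, 2162 (128 left).
Jan has 31 days: +31 → Feb 1, 2162 (97 left).
Feb has 28 days: +28 → Mar 1, 2162 (69 left).
Mar has 31 days: +31 → Apr 1, 2162 (38 left).
Apr has 30 days: +30 → May 1, 2162 (8 left).
+8 → May 9, 2162.

May 9, 2162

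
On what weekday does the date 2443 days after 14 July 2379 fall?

Saturday

First find the weekday of Jul 14, 2379. Doomsday rule: the anchor day for the 2300s is Wednesday. For year 79: 79÷12 = 6 r 7, and 7÷4 = 1, so 6+7+1 = 14.
Wednesday + 14 ≡ Wednesday — that's 2379's doomsday.
In July the doomsday date is Jul 11.
Jul 14 is 3 days after Jul 11; 3 mod 7 = 3, so Wednesday + 3 = Saturday.
2443 mod 7 = 0, so 2443 days after a Saturday is Saturday + 0 = Saturday.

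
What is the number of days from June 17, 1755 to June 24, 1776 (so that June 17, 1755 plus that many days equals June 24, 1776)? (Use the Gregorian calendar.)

Jun 17, 1755 → Jun 17, 1756: 366 days (Feb 29, 1756 is in that span).
Jun 17, 1756 → Jun 17, 1757: 365 days.
Jun 17, 1757 → Jun 17, 1758: 365 days.
Jun 17, 1758 → Jun 17, 1759: 365 days.
Jun 17, 1759 → Jun 17, 1760: 366 days (Feb 29, 1760 is in that span).
Jun 17, 1760 → Jun 17, 1761: 365 days.
Jun 17, 1761 → Jun 17, 1762: 365 days.
Jun 17, 1762 → Jun 17, 1763: 365 days.
Jun 17, 1763 → Jun 17, 1764: 366 days (Feb 29, 1764 is in that span).
Jun 17, 1764 → Jun 17, 1765: 365 days.
Jun 17, 1765 → Jun 17, 1766: 365 days.
Jun 17, 1766 → Jun 17, 1767: 365 days.
Jun 17, 1767 → Jun 17, 1768: 366 days (Feb 29, 1768 is in that span).
Jun 17, 1768 → Jun 17, 1769: 365 days.
Jun 17, 1769 → Jun 17, 1770: 365 days.
Jun 17, 1770 → Jun 17, 1771: 365 days.
Jun 17, 1771 → Jun 17, 1772: 366 days (Feb 29, 1772 is in that span).
Jun 17, 1772 → Jun 17, 1773: 365 days.
Jun 17, 1773 → Jun 17, 1774: 365 days.
Jun 17, 1774 → Jun 17, 1775: 365 days.
Jun 17, 1775 → Jul 17, 1775: 30 days (June has 30).
Jul 17, 1775 → Aug 17, 1775: 31 days (July has 31).
Aug 17, 1775 → Sep 17, 1775: 31 days (August has 31).
Sep 17, 1775 → Oct 17, 1775: 30 days (September has 30).
Oct 17, 1775 → Nov 17, 1775: 31 days (October has 31).
Nov 17, 1775 → Dec 17, 1775: 30 days (November has 30).
Dec 17, 1775 → Jan 17, 1776: 31 days (December has 31).
Jan 17, 1776 → Feb 17, 1776: 31 days (January has 31).
Feb 17, 1776 → Mar 17, 1776: 29 days (February has 29).
Mar 17, 1776 → Apr 17, 1776: 31 days (March has 31).
Apr 17, 1776 → May 17, 1776: 30 days (April has 30).
May 17, 1776 → Jun 17, 1776: 31 days (May has 31).
Jun 17, 1776 → Jun 24, 1776: 7 days.
Total: 7678 days.

7678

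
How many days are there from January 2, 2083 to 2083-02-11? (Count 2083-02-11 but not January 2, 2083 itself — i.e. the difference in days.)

40

Jan 2, 2083 → Feb 2, 2083: 31 days (January has 31).
Feb 2, 2083 → Feb 11, 2083: 9 days.
Total: 40 days.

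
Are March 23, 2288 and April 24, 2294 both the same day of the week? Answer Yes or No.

No

From Mar 23, 2288 to Apr 24, 2294 is 2223 days.
2223 mod 7 = 4, so they are different weekdays.
(Mar 23, 2288 is a Friday; Apr 24, 2294 is a Tuesday.)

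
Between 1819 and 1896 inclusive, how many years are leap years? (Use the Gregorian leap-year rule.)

20

Multiples of 4 in [1819,1896]: 20.
Of those, multiples of 100: 0 (not leap unless ÷400).
Multiples of 400: 0.
Leap years = 20 − 0 + 0 = 20.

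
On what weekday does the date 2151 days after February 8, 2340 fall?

Saturday

First find the weekday of Feb 8, 2340. Doomsday rule: the anchor day for the 2300s is Wednesday. For year 40: 40÷12 = 3 r 4, and 4÷4 = 1, so 3+4+1 = 8.
Wednesday + 8 ≡ Thursday — that's 2340's doomsday.
In February the doomsday date is Feb 29 (2340 is a leap year (divisible by 4)).
Feb 8 is 21 days before Feb 29; 21 mod 7 = 0, so Thursday − 0 = Thursday.
2151 mod 7 = 2, so 2151 days after a Thursday is Thursday + 2 = Saturday.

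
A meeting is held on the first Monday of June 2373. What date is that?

June 1, 2373 is a Friday.
The first Monday is therefore June 4 (3 days later).

June 4, 2373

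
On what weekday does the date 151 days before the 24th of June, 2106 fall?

Jun 24, 2106 is a Thursday.
151 mod 7 = 4, so 151 days before a Thursday is Thursday − 4 = Sunday.

Sunday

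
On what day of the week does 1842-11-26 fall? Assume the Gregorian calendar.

Doomsday rule: the anchor day for the 1800s is Friday. For year 42: 42÷12 = 3 r 6, and 6÷4 = 1, so 3+6+1 = 10.
Friday + 10 ≡ Monday — that's 1842's doomsday.
In November the doomsday date is Nov 7.
Nov 26 is 19 days after Nov 7; 19 mod 7 = 5, so Monday + 5 = Saturday.

Saturday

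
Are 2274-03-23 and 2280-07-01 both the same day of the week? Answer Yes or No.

From Mar 23, 2274 to Jul 1, 2280 is 2292 days.
2292 mod 7 = 3, so they are different weekdays.
(Mar 23, 2274 is a Monday; Jul 1, 2280 is a Thursday.)

No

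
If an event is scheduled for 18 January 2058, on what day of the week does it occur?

Friday

Doomsday rule: the anchor day for the 2000s is Tuesday. For year 58: 58÷12 = 4 r 10, and 10÷4 = 2, so 4+10+2 = 16.
Tuesday + 16 ≡ Thursday — that's 2058's doomsday.
In January the doomsday date is Jan 3 (2058 is not a leap year).
Jan 18 is 15 days after Jan 3; 15 mod 7 = 1, so Thursday + 1 = Friday.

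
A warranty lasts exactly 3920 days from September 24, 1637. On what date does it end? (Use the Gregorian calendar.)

+365 (one year) → Sep 24, 1638 (3555 left).
+365 (one year) → Sep 24, 1639 (3190 left).
+366 (one year; includes Feb 29, 1640) → Sep 24, 1640 (2824 left).
+365 (one year) → Sep 24, 1641 (2459 left).
+365 (one year) → Sep 24, 1642 (2094 left).
+365 (one year) → Sep 24, 1643 (1729 left).
+366 (one year; includes Feb 29, 1644) → Sep 24, 1644 (1363 left).
+365 (one year) → Sep 24, 1645 (998 left).
+365 (one year) → Sep 24, 1646 (633 left).
+365 (one year) → Sep 24, 1647 (268 left).
Sep has 30 days: +7 → Oct 1, 1647 (261 left).
Oct has 31 days: +31 → Nov 1, 1647 (230 left).
Nov has 30 days: +30 → Dec 1, 1647 (200 left).
Dec has 31 days: +31 → Jan 1, 1648 (169 left).
Jan has 31 days: +31 → Feb 1, 1648 (138 left).
Feb has 29 days: +29 → Mar 1, 1648 (109 left).
Mar has 31 days: +31 → Apr 1, 1648 (78 left).
Apr has 30 days: +30 → May 1, 1648 (48 left).
May has 31 days: +31 → Jun 1, 1648 (17 left).
+17 → Jun 18, 1648.

June 18, 1648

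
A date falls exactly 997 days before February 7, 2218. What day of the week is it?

Wednesday

First find the weekday of Feb 7, 2218. Doomsday rule: the anchor day for the 2200s is Friday. For year 18: 18÷12 = 1 r 6, and 6÷4 = 1, so 1+6+1 = 8.
Friday + 8 ≡ Saturday — that's 2218's doomsday.
In February the doomsday date is Feb 28 (2218 is not a leap year).
Feb 7 is 21 days before Feb 28; 21 mod 7 = 0, so Saturday − 0 = Saturday.
997 mod 7 = 3, so 997 days before a Saturday is Saturday − 3 = Wednesday.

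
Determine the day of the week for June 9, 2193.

Doomsday rule: the anchor day for the 2100s is Sunday. For year 93: 93÷12 = 7 r 9, and 9÷4 = 2, so 7+9+2 = 18.
Sunday + 18 ≡ Thursday — that's 2193's doomsday.
In June the doomsday date is Jun 6.
Jun 9 is 3 days after Jun 6; 3 mod 7 = 3, so Thursday + 3 = Sunday.

Sunday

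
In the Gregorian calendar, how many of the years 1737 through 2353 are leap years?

Multiples of 4 in [1737,2353]: 154.
Of those, multiples of 100: 6 (not leap unless ÷400).
Multiples of 400: 1.
Leap years = 154 − 6 + 1 = 149.

149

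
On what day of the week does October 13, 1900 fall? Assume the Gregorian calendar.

Doomsday rule: the anchor day for the 1900s is Wednesday. For year 00: 0÷12 = 0 r 0, and 0÷4 = 0, so 0+0+0 = 0.
Wednesday + 0 ≡ Wednesday — that's 1900's doomsday.
In October the doomsday date is Oct 10.
Oct 13 is 3 days after Oct 10; 3 mod 7 = 3, so Wednesday + 3 = Saturday.

Saturday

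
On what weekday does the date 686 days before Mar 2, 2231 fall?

Wednesday

First find the weekday of Mar 2, 2231. Doomsday rule: the anchor day for the 2200s is Friday. For year 31: 31÷12 = 2 r 7, and 7÷4 = 1, so 2+7+1 = 10.
Friday + 10 ≡ Monday — that's 2231's doomsday.
In March the doomsday date is Mar 14.
Mar 2 is 12 days before Mar 14; 12 mod 7 = 5, so Monday − 5 = Wednesday.
686 mod 7 = 0, so 686 days before a Wednesday is Wednesday − 0 = Wednesday.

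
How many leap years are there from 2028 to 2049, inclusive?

6

Multiples of 4 in [2028,2049]: 6.
Of those, multiples of 100: 0 (not leap unless ÷400).
Multiples of 400: 0.
Leap years = 6 − 0 + 0 = 6.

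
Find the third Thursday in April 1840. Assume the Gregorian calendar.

April 16, 1840

April 1, 1840 is a Wednesday.
The first Thursday is therefore April 2 (1 days later).
The third Thursday is 2 + 2×7 = April 16.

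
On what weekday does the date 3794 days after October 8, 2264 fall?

Saturday

Oct 8, 2264 is a Saturday.
3794 mod 7 = 0, so 3794 days after a Saturday is Saturday + 0 = Saturday.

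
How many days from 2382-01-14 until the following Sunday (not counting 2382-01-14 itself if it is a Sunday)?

3

Jan 14, 2382 is a Thursday.
From Thursday to the next Sunday is 3 days.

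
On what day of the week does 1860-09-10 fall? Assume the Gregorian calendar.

Monday

Doomsday rule: the anchor day for the 1800s is Friday. For year 60: 60÷12 = 5 r 0, and 0÷4 = 0, so 5+0+0 = 5.
Friday + 5 ≡ Wednesday — that's 1860's doomsday.
In September the doomsday date is Sep 5.
Sep 10 is 5 days after Sep 5; 5 mod 7 = 5, so Wednesday + 5 = Monday.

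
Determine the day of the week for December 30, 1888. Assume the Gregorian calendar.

Sunday

Doomsday rule: the anchor day for the 1800s is Friday. For year 88: 88÷12 = 7 r 4, and 4÷4 = 1, so 7+4+1 = 12.
Friday + 12 ≡ Wednesday — that's 1888's doomsday.
In December the doomsday date is Dec 12.
Dec 30 is 18 days after Dec 12; 18 mod 7 = 4, so Wednesday + 4 = Sunday.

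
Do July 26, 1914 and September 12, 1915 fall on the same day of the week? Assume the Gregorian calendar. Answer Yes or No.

From Jul 26, 1914 to Sep 12, 1915 is 413 days.
413 mod 7 = 0, so they are the same weekday.
(Jul 26, 1914 is a Sunday; Sep 12, 1915 is a Sunday.)

Yes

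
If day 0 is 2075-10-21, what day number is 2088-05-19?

4594

Oct 21, 2075 → Oct 21, 2076: 366 days (Feb 29, 2076 is in that span).
Oct 21, 2076 → Oct 21, 2077: 365 days.
Oct 21, 2077 → Oct 21, 2078: 365 days.
Oct 21, 2078 → Oct 21, 2079: 365 days.
Oct 21, 2079 → Oct 21, 2080: 366 days (Feb 29, 2080 is in that span).
Oct 21, 2080 → Oct 21, 2081: 365 days.
Oct 21, 2081 → Oct 21, 2082: 365 days.
Oct 21, 2082 → Oct 21, 2083: 365 days.
Oct 21, 2083 → Oct 21, 2084: 366 days (Feb 29, 2084 is in that span).
Oct 21, 2084 → Oct 21, 2085: 365 days.
Oct 21, 2085 → Oct 21, 2086: 365 days.
Oct 21, 2086 → Oct 21, 2087: 365 days.
Oct 21, 2087 → Nov 21, 2087: 31 days (October has 31).
Nov 21, 2087 → Dec 21, 2087: 30 days (November has 30).
Dec 21, 2087 → Jan 21, 2088: 31 days (December has 31).
Jan 21, 2088 → Feb 21, 2088: 31 days (January has 31).
Feb 21, 2088 → Mar 21, 2088: 29 days (February has 29).
Mar 21, 2088 → Apr 21, 2088: 31 days (March has 31).
Apr 21, 2088 → May 19, 2088: 28 days.
Total: 4594 days.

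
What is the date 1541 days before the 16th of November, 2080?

−366 (one year; includes Feb 29, 2080) → Nov 16, 2079 (1175 left).
−365 (one year) → Nov 16, 2078 (810 left).
−365 (one year) → Nov 16, 2077 (445 left).
−365 (one year) → Nov 16, 2076 (80 left).
−16 → Oct 31, 2076 (end of Oct, 31 days; 64 left).
−31 → Sep 30, 2076 (end of Sep, 30 days; 33 left).
−30 → Aug 31, 2076 (end of Aug, 31 days; 3 left).
−3 → Aug 28, 2076.

August 28, 2076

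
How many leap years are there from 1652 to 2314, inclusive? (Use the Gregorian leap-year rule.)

Multiples of 4 in [1652,2314]: 166.
Of those, multiples of 100: 7 (not leap unless ÷400).
Multiples of 400: 1.
Leap years = 166 − 7 + 1 = 160.

160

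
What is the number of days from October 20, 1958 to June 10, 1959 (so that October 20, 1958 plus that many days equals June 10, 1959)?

233

Oct 20, 1958 → Nov 20, 1958: 31 days (October has 31).
Nov 20, 1958 → Dec 20, 1958: 30 days (November has 30).
Dec 20, 1958 → Jan 20, 1959: 31 days (December has 31).
Jan 20, 1959 → Feb 20, 1959: 31 days (January has 31).
Feb 20, 1959 → Mar 20, 1959: 28 days (February has 28).
Mar 20, 1959 → Apr 20, 1959: 31 days (March has 31).
Apr 20, 1959 → May 20, 1959: 30 days (April has 30).
May 20, 1959 → Jun 10, 1959: 21 days.
Total: 233 days.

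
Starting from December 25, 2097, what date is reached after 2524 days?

November 23, 2104

+365 (one year) → Dec 25, 2098 (2159 left).
+365 (one year) → Dec 25, 2099 (1794 left).
+365 (one year) → Dec 25, 2100 (1429 left).
+365 (one year) → Dec 25, 2101 (1064 left).
+365 (one year) → Dec 25, 2102 (699 left).
+365 (one year) → Dec 25, 2103 (334 left).
Dec has 31 days: +7 → Jan 1, 2104 (327 left).
Jan has 31 days: +31 → Feb 1, 2104 (296 left).
Feb has 29 days: +29 → Mar 1, 2104 (267 left).
Mar has 31 days: +31 → Apr 1, 2104 (236 left).
Apr has 30 days: +30 → May 1, 2104 (206 left).
May has 31 days: +31 → Jun 1, 2104 (175 left).
Jun has 30 days: +30 → Jul 1, 2104 (145 left).
Jul has 31 days: +31 → Aug 1, 2104 (114 left).
Aug has 31 days: +31 → Sep 1, 2104 (83 left).
Sep has 30 days: +30 → Oct 1, 2104 (53 left).
Oct has 31 days: +31 → Nov 1, 2104 (22 left).
+22 → Nov 23, 2104.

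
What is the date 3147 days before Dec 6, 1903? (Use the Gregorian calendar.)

April 24, 1895

−365 (one year) → Dec 6, 1902 (2782 left).
−365 (one year) → Dec 6, 1901 (2417 left).
−365 (one year) → Dec 6, 1900 (2052 left).
−365 (one year) → Dec 6, 1899 (1687 left).
−365 (one year) → Dec 6, 1898 (1322 left).
−365 (one year) → Dec 6, 1897 (957 left).
−365 (one year) → Dec 6, 1896 (592 left).
−366 (one year; includes Feb 29, 1896) → Dec 6, 1895 (226 left).
−6 → Nov 30, 1895 (end of Nov, 30 days; 220 left).
−30 → Oct 31, 1895 (end of Oct, 31 days; 190 left).
−31 → Sep 30, 1895 (end of Sep, 30 days; 159 left).
−30 → Aug 31, 1895 (end of Aug, 31 days; 129 left).
−31 → Jul 31, 1895 (end of Jul, 31 days; 98 left).
−31 → Jun 30, 1895 (end of Jun, 30 days; 67 left).
−30 → May 31, 1895 (end of May, 31 days; 37 left).
−31 → Apr 30, 1895 (end of Apr, 30 days; 6 left).
−6 → Apr 24, 1895.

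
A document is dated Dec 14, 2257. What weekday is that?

Doomsday rule: the anchor day for the 2200s is Friday. For year 57: 57÷12 = 4 r 9, and 9÷4 = 2, so 4+9+2 = 15.
Friday + 15 ≡ Saturday — that's 2257's doomsday.
In December the doomsday date is Dec 12.
Dec 14 is 2 days after Dec 12; 2 mod 7 = 2, so Saturday + 2 = Monday.

Monday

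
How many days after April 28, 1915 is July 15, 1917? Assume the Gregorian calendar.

Apr 28, 1915 → Apr 28, 1916: 366 days (Feb 29, 1916 is in that span).
Apr 28, 1916 → Apr 28, 1917: 365 days.
Apr 28, 1917 → May 28, 1917: 30 days (April has 30).
May 28, 1917 → Jun 28, 1917: 31 days (May has 31).
Jun 28, 1917 → Jul 15, 1917: 17 days.
Total: 809 days.

809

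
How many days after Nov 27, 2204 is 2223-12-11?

6953

Nov 27, 2204 → Nov 27, 2205: 365 days.
Nov 27, 2205 → Nov 27, 2206: 365 days.
Nov 27, 2206 → Nov 27, 2207: 365 days.
Nov 27, 2207 → Nov 27, 2208: 366 days (Feb 29, 2208 is in that span).
Nov 27, 2208 → Nov 27, 2209: 365 days.
Nov 27, 2209 → Nov 27, 2210: 365 days.
Nov 27, 2210 → Nov 27, 2211: 365 days.
Nov 27, 2211 → Nov 27, 2212: 366 days (Feb 29, 2212 is in that span).
Nov 27, 2212 → Nov 27, 2213: 365 days.
Nov 27, 2213 → Nov 27, 2214: 365 days.
Nov 27, 2214 → Nov 27, 2215: 365 days.
Nov 27, 2215 → Nov 27, 2216: 366 days (Feb 29, 2216 is in that span).
Nov 27, 2216 → Nov 27, 2217: 365 days.
Nov 27, 2217 → Nov 27, 2218: 365 days.
Nov 27, 2218 → Nov 27, 2219: 365 days.
Nov 27, 2219 → Nov 27, 2220: 366 days (Feb 29, 2220 is in that span).
Nov 27, 2220 → Nov 27, 2221: 365 days.
Nov 27, 2221 → Nov 27, 2222: 365 days.
Nov 27, 2222 → Dec 27, 2222: 30 days (November has 30).
Dec 27, 2222 → Jan 27, 2223: 31 days (December has 31).
Jan 27, 2223 → Feb 27, 2223: 31 days (January has 31).
Feb 27, 2223 → Mar 27, 2223: 28 days (February has 28).
Mar 27, 2223 → Apr 27, 2223: 31 days (March has 31).
Apr 27, 2223 → May 27, 2223: 30 days (April has 30).
May 27, 2223 → Jun 27, 2223: 31 days (May has 31).
Jun 27, 2223 → Jul 27, 2223: 30 days (June has 30).
Jul 27, 2223 → Aug 27, 2223: 31 days (July has 31).
Aug 27, 2223 → Sep 27, 2223: 31 days (August has 31).
Sep 27, 2223 → Oct 27, 2223: 30 days (September has 30).
Oct 27, 2223 → Nov 27, 2223: 31 days (October has 31).
Nov 27, 2223 → Dec 11, 2223: 14 days.
Total: 6953 days.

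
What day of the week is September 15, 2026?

January 1, 2026 is a Thursday.
Jan 1, 2026 → Feb 1, 2026: 31 days (January has 31).
Feb 1, 2026 → Mar 1, 2026: 28 days (February has 28).
Mar 1, 2026 → Apr 1, 2026: 31 days (March has 31).
Apr 1, 2026 → May 1, 2026: 30 days (April has 30).
May 1, 2026 → Jun 1, 2026: 31 days (May has 31).
Jun 1, 2026 → Jul 1, 2026: 30 days (June has 30).
Jul 1, 2026 → Aug 1, 2026: 31 days (July has 31).
Aug 1, 2026 → Sep 1, 2026: 31 days (August has 31).
Sep 1, 2026 → Sep 15, 2026: 14 days.
Total: 257 days.
257 mod 7 = 5, so Thursday + 5 = Tuesday.

Tuesday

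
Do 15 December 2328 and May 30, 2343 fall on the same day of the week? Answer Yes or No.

No

From Dec 15, 2328 to May 30, 2343 is 5279 days.
5279 mod 7 = 1, so they are different weekdays.
(Dec 15, 2328 is a Saturday; May 30, 2343 is a Sunday.)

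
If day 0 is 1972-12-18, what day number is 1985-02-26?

Dec 18, 1972 → Dec 18, 1973: 365 days.
Dec 18, 1973 → Dec 18, 1974: 365 days.
Dec 18, 1974 → Dec 18, 1975: 365 days.
Dec 18, 1975 → Dec 18, 1976: 366 days (Feb 29, 1976 is in that span).
Dec 18, 1976 → Dec 18, 1977: 365 days.
Dec 18, 1977 → Dec 18, 1978: 365 days.
Dec 18, 1978 → Dec 18, 1979: 365 days.
Dec 18, 1979 → Dec 18, 1980: 366 days (Feb 29, 1980 is in that span).
Dec 18, 1980 → Dec 18, 1981: 365 days.
Dec 18, 1981 → Dec 18, 1982: 365 days.
Dec 18, 1982 → Dec 18, 1983: 365 days.
Dec 18, 1983 → Dec 18, 1984: 366 days (Feb 29, 1984 is in that span).
Dec 18, 1984 → Jan 18, 1985: 31 days (December has 31).
Jan 18, 1985 → Feb 18, 1985: 31 days (January has 31).
Feb 18, 1985 → Feb 26, 1985: 8 days.
Total: 4453 days.

4453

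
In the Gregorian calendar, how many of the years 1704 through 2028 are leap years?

Multiples of 4 in [1704,2028]: 82.
Of those, multiples of 100: 3 (not leap unless ÷400).
Multiples of 400: 1.
Leap years = 82 − 3 + 1 = 80.

80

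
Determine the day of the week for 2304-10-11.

Tuesday

Doomsday rule: the anchor day for the 2300s is Wednesday. For year 04: 4÷12 = 0 r 4, and 4÷4 = 1, so 0+4+1 = 5.
Wednesday + 5 ≡ Monday — that's 2304's doomsday.
In October the doomsday date is Oct 10.
Oct 11 is 1 day after Oct 10; 1 mod 7 = 1, so Monday + 1 = Tuesday.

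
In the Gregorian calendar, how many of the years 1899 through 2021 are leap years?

Multiples of 4 in [1899,2021]: 31.
Of those, multiples of 100: 2 (not leap unless ÷400).
Multiples of 400: 1.
Leap years = 31 − 2 + 1 = 30.

30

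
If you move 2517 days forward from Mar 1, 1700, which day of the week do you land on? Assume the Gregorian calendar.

Friday

Mar 1, 1700 is a Monday.
2517 mod 7 = 4, so 2517 days after a Monday is Monday + 4 = Friday.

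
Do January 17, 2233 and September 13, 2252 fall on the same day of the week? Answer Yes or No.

No

From Jan 17, 2233 to Sep 13, 2252 is 7179 days.
7179 mod 7 = 4, so they are different weekdays.
(Jan 17, 2233 is a Thursday; Sep 13, 2252 is a Monday.)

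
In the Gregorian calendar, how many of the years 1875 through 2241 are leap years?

Multiples of 4 in [1875,2241]: 92.
Of those, multiples of 100: 4 (not leap unless ÷400).
Multiples of 400: 1.
Leap years = 92 − 4 + 1 = 89.

89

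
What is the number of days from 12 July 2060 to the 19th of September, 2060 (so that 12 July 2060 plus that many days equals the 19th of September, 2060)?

69

Jul 12, 2060 → Aug 12, 2060: 31 days (July has 31).
Aug 12, 2060 → Sep 12, 2060: 31 days (August has 31).
Sep 12, 2060 → Sep 19, 2060: 7 days.
Total: 69 days.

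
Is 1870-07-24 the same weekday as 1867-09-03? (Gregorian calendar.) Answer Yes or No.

No

From Sep 3, 1867 to Jul 24, 1870 is 1055 days.
1055 mod 7 = 5, so they are different weekdays.
(Sep 3, 1867 is a Tuesday; Jul 24, 1870 is a Sunday.)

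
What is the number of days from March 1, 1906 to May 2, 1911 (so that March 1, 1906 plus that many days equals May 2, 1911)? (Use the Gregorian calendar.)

1888

Mar 1, 1906 → Mar 1, 1907: 365 days.
Mar 1, 1907 → Mar 1, 1908: 366 days (Feb 29, 1908 is in that span).
Mar 1, 1908 → Mar 1, 1909: 365 days.
Mar 1, 1909 → Mar 1, 1910: 365 days.
Mar 1, 1910 → Mar 1, 1911: 365 days.
Mar 1, 1911 → Apr 1, 1911: 31 days (March has 31).
Apr 1, 1911 → May 1, 1911: 30 days (April has 30).
May 1, 1911 → May 2, 1911: 1 days.
Total: 1888 days.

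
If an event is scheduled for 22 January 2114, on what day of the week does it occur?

Monday

Doomsday rule: the anchor day for the 2100s is Sunday. For year 14: 14÷12 = 1 r 2, and 2÷4 = 0, so 1+2+0 = 3.
Sunday + 3 ≡ Wednesday — that's 2114's doomsday.
In January the doomsday date is Jan 3 (2114 is not a leap year).
Jan 22 is 19 days after Jan 3; 19 mod 7 = 5, so Wednesday + 5 = Monday.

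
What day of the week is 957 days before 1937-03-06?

First find the weekday of Mar 6, 1937. Doomsday rule: the anchor day for the 1900s is Wednesday. For year 37: 37÷12 = 3 r 1, and 1÷4 = 0, so 3+1+0 = 4.
Wednesday + 4 ≡ Sunday — that's 1937's doomsday.
In March the doomsday date is Mar 14.
Mar 6 is 8 days before Mar 14; 8 mod 7 = 1, so Sunday − 1 = Saturday.
957 mod 7 = 5, so 957 days before a Saturday is Saturday − 5 = Monday.

Monday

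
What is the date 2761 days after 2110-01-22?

+365 (one year) → Jan 22, 2111 (2396 left).
+365 (one year) → Jan 22, 2112 (2031 left).
+366 (one year; includes Feb 29, 2112) → Jan 22, 2113 (1665 left).
+365 (one year) → Jan 22, 2114 (1300 left).
+365 (one year) → Jan 22, 2115 (935 left).
+365 (one year) → Jan 22, 2116 (570 left).
+366 (one year; includes Feb 29, 2116) → Jan 22, 2117 (204 left).
Jan has 31 days: +10 → Feb 1, 2117 (194 left).
Feb has 28 days: +28 → Mar 1, 2117 (166 left).
Mar has 31 days: +31 → Apr 1, 2117 (135 left).
Apr has 30 days: +30 → May 1, 2117 (105 left).
May has 31 days: +31 → Jun 1, 2117 (74 left).
Jun has 30 days: +30 → Jul 1, 2117 (44 left).
Jul has 31 days: +31 → Aug 1, 2117 (13 left).
+13 → Aug 14, 2117.

August 14, 2117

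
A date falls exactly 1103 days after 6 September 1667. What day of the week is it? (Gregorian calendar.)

Saturday

Sep 6, 1667 is a Tuesday.
1103 mod 7 = 4, so 1103 days after a Tuesday is Tuesday + 4 = Saturday.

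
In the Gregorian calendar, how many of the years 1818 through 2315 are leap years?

120

Multiples of 4 in [1818,2315]: 124.
Of those, multiples of 100: 5 (not leap unless ÷400).
Multiples of 400: 1.
Leap years = 124 − 5 + 1 = 120.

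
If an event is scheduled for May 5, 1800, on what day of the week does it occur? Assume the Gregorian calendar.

Monday

Doomsday rule: the anchor day for the 1800s is Friday. For year 00: 0÷12 = 0 r 0, and 0÷4 = 0, so 0+0+0 = 0.
Friday + 0 ≡ Friday — that's 1800's doomsday.
In May the doomsday date is May 9.
May 5 is 4 days before May 9; 4 mod 7 = 4, so Friday − 4 = Monday.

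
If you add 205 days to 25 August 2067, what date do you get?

Aug has 31 days: +7 → Sep 1, 2067 (198 left).
Sep has 30 days: +30 → Oct 1, 2067 (168 left).
Oct has 31 days: +31 → Nov 1, 2067 (137 left).
Nov has 30 days: +30 → Dec 1, 2067 (107 left).
Dec has 31 days: +31 → Jan 1, 2068 (76 left).
Jan has 31 days: +31 → Feb 1, 2068 (45 left).
Feb has 29 days: +29 → Mar 1, 2068 (16 left).
+16 → Mar 17, 2068.

March 17, 2068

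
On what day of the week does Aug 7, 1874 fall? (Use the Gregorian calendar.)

Friday

Doomsday rule: the anchor day for the 1800s is Friday. For year 74: 74÷12 = 6 r 2, and 2÷4 = 0, so 6+2+0 = 8.
Friday + 8 ≡ Saturday — that's 1874's doomsday.
In August the doomsday date is Aug 8.
Aug 7 is 1 day before Aug 8; 1 mod 7 = 1, so Saturday − 1 = Friday.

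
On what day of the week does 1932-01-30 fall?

Saturday

Doomsday rule: the anchor day for the 1900s is Wednesday. For year 32: 32÷12 = 2 r 8, and 8÷4 = 2, so 2+8+2 = 12.
Wednesday + 12 ≡ Monday — that's 1932's doomsday.
In January the doomsday date is Jan 4 (1932 is a leap year (divisible by 4)).
Jan 30 is 26 days after Jan 4; 26 mod 7 = 5, so Monday + 5 = Saturday.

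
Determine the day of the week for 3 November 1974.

Sunday

Doomsday rule: the anchor day for the 1900s is Wednesday. For year 74: 74÷12 = 6 r 2, and 2÷4 = 0, so 6+2+0 = 8.
Wednesday + 8 ≡ Thursday — that's 1974's doomsday.
In November the doomsday date is Nov 7.
Nov 3 is 4 days before Nov 7; 4 mod 7 = 4, so Thursday − 4 = Sunday.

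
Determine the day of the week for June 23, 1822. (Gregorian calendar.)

Sunday

Doomsday rule: the anchor day for the 1800s is Friday. For year 22: 22÷12 = 1 r 10, and 10÷4 = 2, so 1+10+2 = 13.
Friday + 13 ≡ Thursday — that's 1822's doomsday.
In June the doomsday date is Jun 6.
Jun 23 is 17 days after Jun 6; 17 mod 7 = 3, so Thursday + 3 = Sunday.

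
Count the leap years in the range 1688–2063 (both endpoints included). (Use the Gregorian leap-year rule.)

91

Multiples of 4 in [1688,2063]: 94.
Of those, multiples of 100: 4 (not leap unless ÷400).
Multiples of 400: 1.
Leap years = 94 − 4 + 1 = 91.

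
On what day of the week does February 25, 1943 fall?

Thursday

Doomsday rule: the anchor day for the 1900s is Wednesday. For year 43: 43÷12 = 3 r 7, and 7÷4 = 1, so 3+7+1 = 11.
Wednesday + 11 ≡ Sunday — that's 1943's doomsday.
In February the doomsday date is Feb 28 (1943 is not a leap year).
Feb 25 is 3 days before Feb 28; 3 mod 7 = 3, so Sunday − 3 = Thursday.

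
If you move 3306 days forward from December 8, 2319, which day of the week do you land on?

First find the weekday of Dec 8, 2319. Doomsday rule: the anchor day for the 2300s is Wednesday. For year 19: 19÷12 = 1 r 7, and 7÷4 = 1, so 1+7+1 = 9.
Wednesday + 9 ≡ Friday — that's 2319's doomsday.
In December the doomsday date is Dec 12.
Dec 8 is 4 days before Dec 12; 4 mod 7 = 4, so Friday − 4 = Monday.
3306 mod 7 = 2, so 3306 days after a Monday is Monday + 2 = Wednesday.

Wednesday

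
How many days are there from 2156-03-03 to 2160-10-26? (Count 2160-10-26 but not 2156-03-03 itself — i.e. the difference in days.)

Mar 3, 2156 → Mar 3, 2157: 365 days.
Mar 3, 2157 → Mar 3, 2158: 365 days.
Mar 3, 2158 → Mar 3, 2159: 365 days.
Mar 3, 2159 → Mar 3, 2160: 366 days (Feb 29, 2160 is in that span).
Mar 3, 2160 → Apr 3, 2160: 31 days (March has 31).
Apr 3, 2160 → May 3, 2160: 30 days (April has 30).
May 3, 2160 → Jun 3, 2160: 31 days (May has 31).
Jun 3, 2160 → Jul 3, 2160: 30 days (June has 30).
Jul 3, 2160 → Aug 3, 2160: 31 days (July has 31).
Aug 3, 2160 → Sep 3, 2160: 31 days (August has 31).
Sep 3, 2160 → Oct 3, 2160: 30 days (September has 30).
Oct 3, 2160 → Oct 26, 2160: 23 days.
Total: 1698 days.

1698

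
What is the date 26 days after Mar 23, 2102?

Mar has 31 days: +9 → Apr 1, 2102 (17 left).
+17 → Apr 18, 2102.

April 18, 2102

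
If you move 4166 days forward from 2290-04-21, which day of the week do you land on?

First find the weekday of Apr 21, 2290. Doomsday rule: the anchor day for the 2200s is Friday. For year 90: 90÷12 = 7 r 6, and 6÷4 = 1, so 7+6+1 = 14.
Friday + 14 ≡ Friday — that's 2290's doomsday.
In April the doomsday date is Apr 4.
Apr 21 is 17 days after Apr 4; 17 mod 7 = 3, so Friday + 3 = Monday.
4166 mod 7 = 1, so 4166 days after a Monday is Monday + 1 = Tuesday.

Tuesday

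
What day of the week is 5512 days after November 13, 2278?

First find the weekday of Nov 13, 2278. Doomsday rule: the anchor day for the 2200s is Friday. For year 78: 78÷12 = 6 r 6, and 6÷4 = 1, so 6+6+1 = 13.
Friday + 13 ≡ Thursday — that's 2278's doomsday.
In November the doomsday date is Nov 7.
Nov 13 is 6 days after Nov 7; 6 mod 7 = 6, so Thursday + 6 = Wednesday.
5512 mod 7 = 3, so 5512 days after a Wednesday is Wednesday + 3 = Saturday.

Saturday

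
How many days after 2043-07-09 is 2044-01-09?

Jul 9, 2043 → Aug 9, 2043: 31 days (July has 31).
Aug 9, 2043 → Sep 9, 2043: 31 days (August has 31).
Sep 9, 2043 → Oct 9, 2043: 30 days (September has 30).
Oct 9, 2043 → Nov 9, 2043: 31 days (October has 31).
Nov 9, 2043 → Dec 9, 2043: 30 days (November has 30).
Dec 9, 2043 → Jan 9, 2044: 31 days.
Total: 184 days.

184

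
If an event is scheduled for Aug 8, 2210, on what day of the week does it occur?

Doomsday rule: the anchor day for the 2200s is Friday. For year 10: 10÷12 = 0 r 10, and 10÷4 = 2, so 0+10+2 = 12.
Friday + 12 ≡ Wednesday — that's 2210's doomsday.
In August the doomsday date is Aug 8.
Aug 8 is the doomsday itself: Wednesday.

Wednesday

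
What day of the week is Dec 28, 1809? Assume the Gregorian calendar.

Doomsday rule: the anchor day for the 1800s is Friday. For year 09: 9÷12 = 0 r 9, and 9÷4 = 2, so 0+9+2 = 11.
Friday + 11 ≡ Tuesday — that's 1809's doomsday.
In December the doomsday date is Dec 12.
Dec 28 is 16 days after Dec 12; 16 mod 7 = 2, so Tuesday + 2 = Thursday.

Thursday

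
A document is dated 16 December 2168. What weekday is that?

Friday

Doomsday rule: the anchor day for the 2100s is Sunday. For year 68: 68÷12 = 5 r 8, and 8÷4 = 2, so 5+8+2 = 15.
Sunday + 15 ≡ Monday — that's 2168's doomsday.
In December the doomsday date is Dec 12.
Dec 16 is 4 days after Dec 12; 4 mod 7 = 4, so Monday + 4 = Friday.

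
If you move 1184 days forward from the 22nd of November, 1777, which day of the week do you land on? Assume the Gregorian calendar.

Nov 22, 1777 is a Saturday.
1184 mod 7 = 1, so 1184 days after a Saturday is Saturday + 1 = Sunday.

Sunday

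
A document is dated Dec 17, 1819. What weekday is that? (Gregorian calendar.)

Doomsday rule: the anchor day for the 1800s is Friday. For year 19: 19÷12 = 1 r 7, and 7÷4 = 1, so 1+7+1 = 9.
Friday + 9 ≡ Sunday — that's 1819's doomsday.
In December the doomsday date is Dec 12.
Dec 17 is 5 days after Dec 12; 5 mod 7 = 5, so Sunday + 5 = Friday.

Friday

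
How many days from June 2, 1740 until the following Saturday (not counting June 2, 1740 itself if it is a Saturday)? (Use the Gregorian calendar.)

Jun 2, 1740 is a Thursday.
From Thursday to the next Saturday is 2 days.

2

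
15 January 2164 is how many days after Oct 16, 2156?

Oct 16, 2156 → Oct 16, 2157: 365 days.
Oct 16, 2157 → Oct 16, 2158: 365 days.
Oct 16, 2158 → Oct 16, 2159: 365 days.
Oct 16, 2159 → Oct 16, 2160: 366 days (Feb 29, 2160 is in that span).
Oct 16, 2160 → Oct 16, 2161: 365 days.
Oct 16, 2161 → Oct 16, 2162: 365 days.
Oct 16, 2162 → Oct 16, 2163: 365 days.
Oct 16, 2163 → Nov 16, 2163: 31 days (October has 31).
Nov 16, 2163 → Dec 16, 2163: 30 days (November has 30).
Dec 16, 2163 → Jan 15, 2164: 30 days.
Total: 2647 days.

2647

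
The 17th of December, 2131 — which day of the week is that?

Monday

Doomsday rule: the anchor day for the 2100s is Sunday. For year 31: 31÷12 = 2 r 7, and 7÷4 = 1, so 2+7+1 = 10.
Sunday + 10 ≡ Wednesday — that's 2131's doomsday.
In December the doomsday date is Dec 12.
Dec 17 is 5 days after Dec 12; 5 mod 7 = 5, so Wednesday + 5 = Monday.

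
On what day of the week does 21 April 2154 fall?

Doomsday rule: the anchor day for the 2100s is Sunday. For year 54: 54÷12 = 4 r 6, and 6÷4 = 1, so 4+6+1 = 11.
Sunday + 11 ≡ Thursday — that's 2154's doomsday.
In April the doomsday date is Apr 4.
Apr 21 is 17 days after Apr 4; 17 mod 7 = 3, so Thursday + 3 = Sunday.

Sunday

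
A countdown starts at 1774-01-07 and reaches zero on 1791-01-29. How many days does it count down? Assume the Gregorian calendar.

6231

Jan 7, 1774 → Jan 7, 1775: 365 days.
Jan 7, 1775 → Jan 7, 1776: 365 days.
Jan 7, 1776 → Jan 7, 1777: 366 days (Feb 29, 1776 is in that span).
Jan 7, 1777 → Jan 7, 1778: 365 days.
Jan 7, 1778 → Jan 7, 1779: 365 days.
Jan 7, 1779 → Jan 7, 1780: 365 days.
Jan 7, 1780 → Jan 7, 1781: 366 days (Feb 29, 1780 is in that span).
Jan 7, 1781 → Jan 7, 1782: 365 days.
Jan 7, 1782 → Jan 7, 1783: 365 days.
Jan 7, 1783 → Jan 7, 1784: 365 days.
Jan 7, 1784 → Jan 7, 1785: 366 days (Feb 29, 1784 is in that span).
Jan 7, 1785 → Jan 7, 1786: 365 days.
Jan 7, 1786 → Jan 7, 1787: 365 days.
Jan 7, 1787 → Jan 7, 1788: 365 days.
Jan 7, 1788 → Jan 7, 1789: 366 days (Feb 29, 1788 is in that span).
Jan 7, 1789 → Jan 7, 1790: 365 days.
Jan 7, 1790 → Feb 7, 1790: 31 days (January has 31).
Feb 7, 1790 → Mar 7, 1790: 28 days (February has 28).
Mar 7, 1790 → Apr 7, 1790: 31 days (March has 31).
Apr 7, 1790 → May 7, 1790: 30 days (April has 30).
May 7, 1790 → Jun 7, 1790: 31 days (May has 31).
Jun 7, 1790 → Jul 7, 1790: 30 days (June has 30).
Jul 7, 1790 → Aug 7, 1790: 31 days (July has 31).
Aug 7, 1790 → Sep 7, 1790: 31 days (August has 31).
Sep 7, 1790 → Oct 7, 1790: 30 days (September has 30).
Oct 7, 1790 → Nov 7, 1790: 31 days (October has 31).
Nov 7, 1790 → Dec 7, 1790: 30 days (November has 30).
Dec 7, 1790 → Jan 7, 1791: 31 days (December has 31).
Jan 7, 1791 → Jan 29, 1791: 22 days.
Total: 6231 days.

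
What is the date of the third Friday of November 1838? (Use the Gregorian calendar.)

November 1, 1838 is a Thursday.
The first Friday is therefore November 2 (1 days later).
The third Friday is 2 + 2×7 = November 16.

November 16, 1838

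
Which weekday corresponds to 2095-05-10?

Doomsday rule: the anchor day for the 2000s is Tuesday. For year 95: 95÷12 = 7 r 11, and 11÷4 = 2, so 7+11+2 = 20.
Tuesday + 20 ≡ Monday — that's 2095's doomsday.
In May the doomsday date is May 9.
May 10 is 1 day after May 9; 1 mod 7 = 1, so Monday + 1 = Tuesday.

Tuesday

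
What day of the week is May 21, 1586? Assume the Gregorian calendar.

Doomsday rule: the anchor day for the 1500s is Wednesday. For year 86: 86÷12 = 7 r 2, and 2÷4 = 0, so 7+2+0 = 9.
Wednesday + 9 ≡ Friday — that's 1586's doomsday.
In May the doomsday date is May 9.
May 21 is 12 days after May 9; 12 mod 7 = 5, so Friday + 5 = Wednesday.

Wednesday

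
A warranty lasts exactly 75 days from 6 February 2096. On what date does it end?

Feb has 29 days: +24 → Mar 1, 2096 (51 left).
Mar has 31 days: +31 → Apr 1, 2096 (20 left).
+20 → Apr 21, 2096.

April 21, 2096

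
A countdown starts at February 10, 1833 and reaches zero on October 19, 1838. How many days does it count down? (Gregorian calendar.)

2077

Feb 10, 1833 → Feb 10, 1834: 365 days.
Feb 10, 1834 → Feb 10, 1835: 365 days.
Feb 10, 1835 → Feb 10, 1836: 365 days.
Feb 10, 1836 → Feb 10, 1837: 366 days (Feb 29, 1836 is in that span).
Feb 10, 1837 → Feb 10, 1838: 365 days.
Feb 10, 1838 → Mar 10, 1838: 28 days (February has 28).
Mar 10, 1838 → Apr 10, 1838: 31 days (March has 31).
Apr 10, 1838 → May 10, 1838: 30 days (April has 30).
May 10, 1838 → Jun 10, 1838: 31 days (May has 31).
Jun 10, 1838 → Jul 10, 1838: 30 days (June has 30).
Jul 10, 1838 → Aug 10, 1838: 31 days (July has 31).
Aug 10, 1838 → Sep 10, 1838: 31 days (August has 31).
Sep 10, 1838 → Oct 10, 1838: 30 days (September has 30).
Oct 10, 1838 → Oct 19, 1838: 9 days.
Total: 2077 days.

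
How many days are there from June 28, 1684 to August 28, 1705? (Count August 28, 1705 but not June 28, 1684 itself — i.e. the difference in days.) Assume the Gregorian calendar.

7730

Jun 28, 1684 → Jun 28, 1685: 365 days.
Jun 28, 1685 → Jun 28, 1686: 365 days.
Jun 28, 1686 → Jun 28, 1687: 365 days.
Jun 28, 1687 → Jun 28, 1688: 366 days (Feb 29, 1688 is in that span).
Jun 28, 1688 → Jun 28, 1689: 365 days.
Jun 28, 1689 → Jun 28, 1690: 365 days.
Jun 28, 1690 → Jun 28, 1691: 365 days.
Jun 28, 1691 → Jun 28, 1692: 366 days (Feb 29, 1692 is in that span).
Jun 28, 1692 → Jun 28, 1693: 365 days.
Jun 28, 1693 → Jun 28, 1694: 365 days.
Jun 28, 1694 → Jun 28, 1695: 365 days.
Jun 28, 1695 → Jun 28, 1696: 366 days (Feb 29, 1696 is in that span).
Jun 28, 1696 → Jun 28, 1697: 365 days.
Jun 28, 1697 → Jun 28, 1698: 365 days.
Jun 28, 1698 → Jun 28, 1699: 365 days.
Jun 28, 1699 → Jun 28, 1700: 365 days.
Jun 28, 1700 → Jun 28, 1701: 365 days.
Jun 28, 1701 → Jun 28, 1702: 365 days.
Jun 28, 1702 → Jun 28, 1703: 365 days.
Jun 28, 1703 → Jun 28, 1704: 366 days (Feb 29, 1704 is in that span).
Jun 28, 1704 → Jun 28, 1705: 365 days.
Jun 28, 1705 → Jul 28, 1705: 30 days (June has 30).
Jul 28, 1705 → Aug 28, 1705: 31 days.
Total: 7730 days.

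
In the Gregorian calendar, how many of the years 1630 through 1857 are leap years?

55

Multiples of 4 in [1630,1857]: 57.
Of those, multiples of 100: 2 (not leap unless ÷400).
Multiples of 400: 0.
Leap years = 57 − 2 + 0 = 55.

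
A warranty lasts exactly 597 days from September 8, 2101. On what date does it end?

April 28, 2103

+365 (one year) → Sep 8, 2102 (232 left).
Sep has 30 days: +23 → Oct 1, 2102 (209 left).
Oct has 31 days: +31 → Nov 1, 2102 (178 left).
Nov has 30 days: +30 → Dec 1, 2102 (148 left).
Dec has 31 days: +31 → Jan 1, 2103 (117 left).
Jan has 31 days: +31 → Feb 1, 2103 (86 left).
Feb has 28 days: +28 → Mar 1, 2103 (58 left).
Mar has 31 days: +31 → Apr 1, 2103 (27 left).
+27 → Apr 28, 2103.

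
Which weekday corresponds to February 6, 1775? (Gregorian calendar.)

Doomsday rule: the anchor day for the 1700s is Sunday. For year 75: 75÷12 = 6 r 3, and 3÷4 = 0, so 6+3+0 = 9.
Sunday + 9 ≡ Tuesday — that's 1775's doomsday.
In February the doomsday date is Feb 28 (1775 is not a leap year).
Feb 6 is 22 days before Feb 28; 22 mod 7 = 1, so Tuesday − 1 = Monday.

Monday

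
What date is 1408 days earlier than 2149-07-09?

August 31, 2145

−365 (one year) → Jul 9, 2148 (1043 left).
−366 (one year; includes Feb 29, 2148) → Jul 9, 2147 (677 left).
−365 (one year) → Jul 9, 2146 (312 left).
−9 → Jun 30, 2146 (end of Jun, 30 days; 303 left).
−30 → May 31, 2146 (end of May, 31 days; 273 left).
−31 → Apr 30, 2146 (end of Apr, 30 days; 242 left).
−30 → Mar 31, 2146 (end of Mar, 31 days; 212 left).
−31 → Feb 28, 2146 (end of Feb, 28 days; 181 left).
−28 → Jan 31, 2146 (end of Jan, 31 days; 153 left).
−31 → Dec 31, 2145 (end of Dec, 31 days; 122 left).
−31 → Nov 30, 2145 (end of Nov, 30 days; 91 left).
−30 → Oct 31, 2145 (end of Oct, 31 days; 61 left).
−31 → Sep 30, 2145 (end of Sep, 30 days; 30 left).
−30 → Aug 31, 2145 (end of Aug, 31 days; 0 left).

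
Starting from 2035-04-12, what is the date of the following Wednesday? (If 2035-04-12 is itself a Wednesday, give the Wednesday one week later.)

April 18, 2035

Apr 12, 2035 is a Thursday.
From Thursday to the next Wednesday is 6 days.
Apr 12, 2035 + 6 = Apr 18, 2035.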